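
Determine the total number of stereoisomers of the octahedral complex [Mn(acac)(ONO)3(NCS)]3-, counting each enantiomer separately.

2

In an octahedral complex each vertex has one trans partner and four cis neighbours.
Each acac is bidentate and must span two cis positions.
There are 2 geometric isomers: ONO fac; ONO mer.
Each arrangement has an internal mirror plane or centre of symmetry, so none is chiral.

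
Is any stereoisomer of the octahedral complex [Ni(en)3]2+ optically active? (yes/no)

In an octahedral complex each vertex has one trans partner and four cis neighbours.
Each en is bidentate and must span two cis positions.
Only one geometric arrangement is possible; it has no improper symmetry element, so it exists as a pair of enantiomers (2 stereoisomers).

yes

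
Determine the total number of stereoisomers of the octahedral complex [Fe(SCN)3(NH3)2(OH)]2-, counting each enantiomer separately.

3

An octahedron has six vertices in three trans pairs; every non-trans pair is cis.
The distinct arrangements are (3 in all): SCN mer, NH3 trans; SCN mer, NH3 cis; SCN fac, NH3 cis.
Each arrangement has an internal mirror plane or centre of symmetry, so none is chiral.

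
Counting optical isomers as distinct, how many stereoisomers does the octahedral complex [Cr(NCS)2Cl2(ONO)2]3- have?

In an octahedral complex each vertex has one trans partner and four cis neighbours.
There are 5 geometric isomers: NCS trans, Cl trans, ONO trans; NCS cis, Cl trans, ONO cis; NCS cis, Cl cis, ONO trans; NCS cis, Cl cis, ONO cis (chiral); NCS trans, Cl cis, ONO cis.
One of these lacks any improper symmetry element and so occurs as an enantiomeric pair, giving 5 + 1 = 6 stereoisomers in total.

6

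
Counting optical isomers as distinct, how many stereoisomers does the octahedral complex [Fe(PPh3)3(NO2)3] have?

2

Systematic placement gives 2 geometric isomers: PPh3 mer; PPh3 fac.
Each arrangement has an internal mirror plane or centre of symmetry, so none is chiral.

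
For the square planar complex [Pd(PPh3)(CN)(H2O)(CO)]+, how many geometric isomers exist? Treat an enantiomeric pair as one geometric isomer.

3

Working through the distinct placements yields 3 geometric isomers: (CN/H2O trans, CO/PPh3 trans); (CN/PPh3 trans, CO/H2O trans); (CN/CO trans, H2O/PPh3 trans).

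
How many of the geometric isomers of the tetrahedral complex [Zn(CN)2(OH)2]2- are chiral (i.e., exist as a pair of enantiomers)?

All four vertices of a tetrahedron are equivalent and mutually adjacent, so cis/trans isomerism cannot arise.
Only one geometric arrangement is possible.

0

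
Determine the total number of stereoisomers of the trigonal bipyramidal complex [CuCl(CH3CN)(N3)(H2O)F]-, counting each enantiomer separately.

A trigonal bipyramid has two axial and three equatorial sites, which are chemically inequivalent.
Systematic enumeration (placing each ligand type in turn and discarding arrangements equivalent by rotation or reflection) gives 10 geometric isomers.
Of these, 10 lack any improper symmetry element and so occur as enantiomeric pairs, giving 10 + 10 = 20 stereoisomers in total.

20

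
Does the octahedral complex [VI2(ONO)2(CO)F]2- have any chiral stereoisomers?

The six octahedral sites form three mutually perpendicular trans pairs.
There are 6 geometric isomers: I trans, ONO trans; I cis, ONO cis (3 arrangements, 2 chiral); I cis, ONO trans; I trans, ONO cis.
Of these, 2 lack any improper symmetry element and so occur as enantiomeric pairs, giving 6 + 2 = 8 stereoisomers in total.

yes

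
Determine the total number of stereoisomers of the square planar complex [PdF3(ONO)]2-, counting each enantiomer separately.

1

A square has two trans pairs of vertices; adjacent vertices are cis.
Only one geometric arrangement is possible.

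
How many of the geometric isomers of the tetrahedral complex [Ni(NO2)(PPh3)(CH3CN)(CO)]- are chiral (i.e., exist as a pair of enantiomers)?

All four vertices of a tetrahedron are equivalent and mutually adjacent, so cis/trans isomerism cannot arise.
Only one geometric arrangement is possible; it has no improper symmetry element, so it exists as a pair of enantiomers (2 stereoisomers).

1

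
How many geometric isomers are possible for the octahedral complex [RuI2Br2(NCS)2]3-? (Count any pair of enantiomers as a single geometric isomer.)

The six octahedral sites form three mutually perpendicular trans pairs.
Working through the distinct placements yields 5 geometric isomers: I trans, Br trans, NCS trans; I cis, Br trans, NCS cis; I cis, Br cis, NCS trans; I cis, Br cis, NCS cis (chiral); I trans, Br cis, NCS cis.

5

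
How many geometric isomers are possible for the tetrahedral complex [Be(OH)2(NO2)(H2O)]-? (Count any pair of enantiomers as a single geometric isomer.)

1

Only one geometric arrangement is possible.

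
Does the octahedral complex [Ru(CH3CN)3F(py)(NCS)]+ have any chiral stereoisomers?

yes

The distinct arrangements are (4 in all): CH3CN mer (3 arrangements); CH3CN fac (chiral).
One of these lacks any improper symmetry element and so occurs as an enantiomeric pair, giving 4 + 1 = 5 stereoisomers in total.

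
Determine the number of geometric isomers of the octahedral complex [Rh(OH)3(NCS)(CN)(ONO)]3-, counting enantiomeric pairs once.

4

In an octahedral complex each vertex has one trans partner and four cis neighbours.
Systematic placement gives 4 geometric isomers: OH mer (3 arrangements); OH fac (chiral).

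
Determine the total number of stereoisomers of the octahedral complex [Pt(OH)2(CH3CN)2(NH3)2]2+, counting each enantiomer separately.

In an octahedral complex each vertex has one trans partner and four cis neighbours.
The distinct arrangements are (5 in all): OH trans, CH3CN trans, NH3 trans; OH cis, CH3CN trans, NH3 cis; OH trans, CH3CN cis, NH3 cis; OH cis, CH3CN cis, NH3 cis (chiral); OH cis, CH3CN cis, NH3 trans.
One of these lacks any improper symmetry element and so occurs as an enantiomeric pair, giving 5 + 1 = 6 stereoisomers in total.

6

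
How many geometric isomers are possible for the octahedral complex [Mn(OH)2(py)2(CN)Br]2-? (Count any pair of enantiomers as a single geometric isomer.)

6

Working through the distinct placements yields 6 geometric isomers: OH trans, py trans; OH cis, py cis (3 arrangements, 2 chiral); OH cis, py trans; OH trans, py cis.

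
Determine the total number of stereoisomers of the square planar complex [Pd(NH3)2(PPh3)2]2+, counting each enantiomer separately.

In a square planar complex each vertex has one trans partner and two cis neighbours.
The distinct arrangements are (2 in all): NH3 cis; NH3 trans.
Each arrangement has an internal mirror plane or centre of symmetry, so none is chiral.

2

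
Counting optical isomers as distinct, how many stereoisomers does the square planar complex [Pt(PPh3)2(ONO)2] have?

In a square planar complex each vertex has one trans partner and two cis neighbours.
There are 2 geometric isomers: PPh3 cis; PPh3 trans.
Each arrangement has an internal mirror plane or centre of symmetry, so none is chiral.

2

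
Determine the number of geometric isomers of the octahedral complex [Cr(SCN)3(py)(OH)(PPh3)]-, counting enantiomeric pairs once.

Systematic placement gives 4 geometric isomers: SCN mer (3 arrangements); SCN fac (chiral).

4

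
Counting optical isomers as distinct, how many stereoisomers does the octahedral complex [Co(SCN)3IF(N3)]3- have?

5

In an octahedral complex each vertex has one trans partner and four cis neighbours.
Working through the distinct placements yields 4 geometric isomers: SCN mer (3 arrangements); SCN fac (chiral).
One of these lacks any improper symmetry element and so occurs as an enantiomeric pair, giving 4 + 1 = 5 stereoisomers in total.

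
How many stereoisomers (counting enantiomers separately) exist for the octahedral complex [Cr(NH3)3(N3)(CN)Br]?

In an octahedral complex each vertex has one trans partner and four cis neighbours.
There are 4 geometric isomers: NH3 mer (3 arrangements); NH3 fac (chiral).
One of these lacks any improper symmetry element and so occurs as an enantiomeric pair, giving 4 + 1 = 5 stereoisomers in total.

5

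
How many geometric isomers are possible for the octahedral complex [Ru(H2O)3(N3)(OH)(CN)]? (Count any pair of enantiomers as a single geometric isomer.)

An octahedron has six vertices in three trans pairs; every non-trans pair is cis.
The distinct arrangements are (4 in all): H2O mer (3 arrangements); H2O fac (chiral).

4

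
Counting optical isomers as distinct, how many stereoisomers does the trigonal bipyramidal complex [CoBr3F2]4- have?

In a trigonal bipyramid the two axial positions differ from the three equatorial ones.
Working through the distinct placements yields 3 geometric isomers: F both equatorial; F one axial, one equatorial; F both axial.
Each arrangement has an internal mirror plane or centre of symmetry, so none is chiral.

3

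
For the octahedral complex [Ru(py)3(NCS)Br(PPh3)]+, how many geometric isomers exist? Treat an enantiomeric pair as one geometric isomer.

An octahedron has six vertices in three trans pairs; every non-trans pair is cis.
The distinct arrangements are (4 in all): py mer (3 arrangements); py fac (chiral).

4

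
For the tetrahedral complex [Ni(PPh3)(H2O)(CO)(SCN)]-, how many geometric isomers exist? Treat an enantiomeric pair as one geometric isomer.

Only one geometric arrangement is possible; it has no improper symmetry element, so it exists as a pair of enantiomers (2 stereoisomers).

1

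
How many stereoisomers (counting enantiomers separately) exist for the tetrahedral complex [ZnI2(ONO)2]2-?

In a tetrahedral complex all four positions are equivalent and every pair of ligands is adjacent — there is no cis/trans distinction.
Only one geometric arrangement is possible.

1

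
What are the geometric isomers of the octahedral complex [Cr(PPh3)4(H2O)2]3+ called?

cis and trans

An octahedron has six vertices in three trans pairs; every non-trans pair is cis.
The distinct arrangements are (2 in all): H2O trans; H2O cis.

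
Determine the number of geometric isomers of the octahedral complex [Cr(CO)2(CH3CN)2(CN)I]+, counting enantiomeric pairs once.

An octahedron has six vertices in three trans pairs; every non-trans pair is cis.
Working through the distinct placements yields 6 geometric isomers: CO cis, CH3CN trans; CO trans, CH3CN trans; CO cis, CH3CN cis (3 arrangements, 2 chiral); CO trans, CH3CN cis.

6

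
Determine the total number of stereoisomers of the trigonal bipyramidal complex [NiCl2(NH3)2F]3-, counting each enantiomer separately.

A trigonal bipyramid has two axial and three equatorial sites, which are chemically inequivalent.
Systematic enumeration (placing each ligand type in turn and discarding arrangements equivalent by rotation or reflection) gives 5 geometric isomers.
One of these lacks any improper symmetry element and so occurs as an enantiomeric pair, giving 5 + 1 = 6 stereoisomers in total.

6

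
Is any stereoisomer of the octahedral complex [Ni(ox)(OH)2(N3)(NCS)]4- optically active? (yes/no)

An octahedron has six vertices in three trans pairs; every non-trans pair is cis.
Each ox is bidentate and must span two cis positions.
The distinct arrangements are (4 in all): OH cis (3 arrangements, 2 chiral); OH trans.
Of these, 2 lack any improper symmetry element and so occur as enantiomeric pairs, giving 4 + 2 = 6 stereoisomers in total.

yes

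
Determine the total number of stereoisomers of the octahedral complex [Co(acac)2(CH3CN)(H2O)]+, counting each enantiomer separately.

The six octahedral sites form three mutually perpendicular trans pairs.
Each acac is bidentate and must span two cis positions.
Systematic placement gives 2 geometric isomers: CH3CN and H2O mutually trans; CH3CN and H2O mutually cis (chiral).
One of these lacks any improper symmetry element and so occurs as an enantiomeric pair, giving 2 + 1 = 3 stereoisomers in total.

3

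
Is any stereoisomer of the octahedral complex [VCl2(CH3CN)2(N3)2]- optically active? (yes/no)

yes

An octahedron has six vertices in three trans pairs; every non-trans pair is cis.
Working through the distinct placements yields 5 geometric isomers: Cl trans, CH3CN trans, N3 trans; Cl cis, CH3CN trans, N3 cis; Cl cis, CH3CN cis, N3 trans; Cl cis, CH3CN cis, N3 cis (chiral); Cl trans, CH3CN cis, N3 cis.
One of these lacks any improper symmetry element and so occurs as an enantiomeric pair, giving 5 + 1 = 6 stereoisomers in total.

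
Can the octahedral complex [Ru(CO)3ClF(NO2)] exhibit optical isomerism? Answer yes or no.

yes

The six octahedral sites form three mutually perpendicular trans pairs.
There are 4 geometric isomers: CO mer (3 arrangements); CO fac (chiral).
One of these lacks any improper symmetry element and so occurs as an enantiomeric pair, giving 4 + 1 = 5 stereoisomers in total.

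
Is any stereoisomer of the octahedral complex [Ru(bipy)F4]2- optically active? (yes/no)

In an octahedral complex each vertex has one trans partner and four cis neighbours.
Each bipy is bidentate and must span two cis positions.
Only one geometric arrangement is possible.

no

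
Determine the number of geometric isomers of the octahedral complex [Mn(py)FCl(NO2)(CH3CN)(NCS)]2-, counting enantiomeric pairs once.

15

In an octahedral complex each vertex has one trans partner and four cis neighbours.
Systematic enumeration (placing each ligand type in turn and discarding arrangements equivalent by rotation or reflection) gives 15 geometric isomers.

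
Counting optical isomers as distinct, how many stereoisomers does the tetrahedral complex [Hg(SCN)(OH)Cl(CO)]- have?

All four vertices of a tetrahedron are equivalent and mutually adjacent, so cis/trans isomerism cannot arise.
Only one geometric arrangement is possible; it has no improper symmetry element, so it exists as a pair of enantiomers (2 stereoisomers).

2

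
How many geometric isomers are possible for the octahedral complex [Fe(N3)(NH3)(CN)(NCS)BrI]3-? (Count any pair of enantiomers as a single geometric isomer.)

In an octahedral complex each vertex has one trans partner and four cis neighbours.
Placing the ligands in turn and identifying arrangements related by rotation or reflection leaves 15 distinct geometric isomers.

15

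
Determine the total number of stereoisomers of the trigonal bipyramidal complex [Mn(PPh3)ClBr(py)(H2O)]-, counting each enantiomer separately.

20

Exhaustive case analysis gives 10 geometric isomers.
Of these, 10 lack any improper symmetry element and so occur as enantiomeric pairs, giving 10 + 10 = 20 stereoisomers in total.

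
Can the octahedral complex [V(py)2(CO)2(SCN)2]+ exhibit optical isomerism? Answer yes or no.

An octahedron has six vertices in three trans pairs; every non-trans pair is cis.
There are 5 geometric isomers: py trans, CO trans, SCN trans; py cis, CO trans, SCN cis; py trans, CO cis, SCN cis; py cis, CO cis, SCN cis (chiral); py cis, CO cis, SCN trans.
One of these lacks any improper symmetry element and so occurs as an enantiomeric pair, giving 5 + 1 = 6 stereoisomers in total.

yes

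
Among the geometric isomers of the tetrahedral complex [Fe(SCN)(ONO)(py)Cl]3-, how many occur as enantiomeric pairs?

1

All four vertices of a tetrahedron are equivalent and mutually adjacent, so cis/trans isomerism cannot arise.
Only one geometric arrangement is possible; it has no improper symmetry element, so it exists as a pair of enantiomers (2 stereoisomers).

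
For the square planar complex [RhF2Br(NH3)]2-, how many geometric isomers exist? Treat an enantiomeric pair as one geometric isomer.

In a square planar complex each vertex has one trans partner and two cis neighbours.
Systematic placement gives 2 geometric isomers: F cis; F trans.

2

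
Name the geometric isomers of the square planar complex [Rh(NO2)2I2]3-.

cis and trans

Working through the distinct placements yields 2 geometric isomers: NO2 cis; NO2 trans.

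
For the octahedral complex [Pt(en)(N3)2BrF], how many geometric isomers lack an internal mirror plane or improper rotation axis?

2

The six octahedral sites form three mutually perpendicular trans pairs.
Each en is bidentate and must span two cis positions.
Systematic placement gives 4 geometric isomers: N3 cis (3 arrangements, 2 chiral); N3 trans.
Of these, 2 lack any improper symmetry element and so occur as enantiomeric pairs, giving 4 + 2 = 6 stereoisomers in total.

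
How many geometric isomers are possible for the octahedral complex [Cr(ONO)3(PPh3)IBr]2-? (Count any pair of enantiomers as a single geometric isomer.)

4

An octahedron has six vertices in three trans pairs; every non-trans pair is cis.
There are 4 geometric isomers: ONO mer (3 arrangements); ONO fac (chiral).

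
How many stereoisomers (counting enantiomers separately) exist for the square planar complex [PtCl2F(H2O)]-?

2

Systematic placement gives 2 geometric isomers: Cl cis; Cl trans.
Each arrangement has an internal mirror plane or centre of symmetry, so none is chiral.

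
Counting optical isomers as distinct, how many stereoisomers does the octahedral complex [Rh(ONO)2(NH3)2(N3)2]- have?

The six octahedral sites form three mutually perpendicular trans pairs.
Working through the distinct placements yields 5 geometric isomers: ONO trans, NH3 trans, N3 trans; ONO cis, NH3 cis, N3 trans; ONO trans, NH3 cis, N3 cis; ONO cis, NH3 cis, N3 cis (chiral); ONO cis, NH3 trans, N3 cis.
One of these lacks any improper symmetry element and so occurs as an enantiomeric pair, giving 5 + 1 = 6 stereoisomers in total.

6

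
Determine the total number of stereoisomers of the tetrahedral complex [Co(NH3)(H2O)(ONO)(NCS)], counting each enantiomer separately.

Only one geometric arrangement is possible; it has no improper symmetry element, so it exists as a pair of enantiomers (2 stereoisomers).

2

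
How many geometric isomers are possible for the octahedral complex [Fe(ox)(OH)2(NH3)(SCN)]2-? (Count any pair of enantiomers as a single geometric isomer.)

Each ox is bidentate and must span two cis positions.
Working through the distinct placements yields 4 geometric isomers: OH cis (3 arrangements, 2 chiral); OH trans.

4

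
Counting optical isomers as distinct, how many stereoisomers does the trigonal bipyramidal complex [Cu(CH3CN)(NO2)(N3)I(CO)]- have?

Placing the ligands in turn and identifying arrangements related by rotation or reflection leaves 10 distinct geometric isomers.
Of these, 10 lack any improper symmetry element and so occur as enantiomeric pairs, giving 10 + 10 = 20 stereoisomers in total.

20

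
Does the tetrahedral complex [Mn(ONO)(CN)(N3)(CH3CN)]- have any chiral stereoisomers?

All four vertices of a tetrahedron are equivalent and mutually adjacent, so cis/trans isomerism cannot arise.
Only one geometric arrangement is possible; it has no improper symmetry element, so it exists as a pair of enantiomers (2 stereoisomers).

yes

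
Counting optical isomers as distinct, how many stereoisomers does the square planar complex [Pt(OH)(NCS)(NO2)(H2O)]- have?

3

In a square planar complex each vertex has one trans partner and two cis neighbours.
There are 3 geometric isomers: (H2O/NO2 trans, NCS/OH trans); (H2O/OH trans, NCS/NO2 trans); (H2O/NCS trans, NO2/OH trans).
Each arrangement has an internal mirror plane or centre of symmetry, so none is chiral.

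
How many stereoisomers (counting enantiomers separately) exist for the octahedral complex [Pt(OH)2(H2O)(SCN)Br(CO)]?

The six octahedral sites form three mutually perpendicular trans pairs.
Systematic enumeration (placing each ligand type in turn and discarding arrangements equivalent by rotation or reflection) gives 9 geometric isomers.
Of these, 6 lack any improper symmetry element and so occur as enantiomeric pairs, giving 9 + 6 = 15 stereoisomers in total.

15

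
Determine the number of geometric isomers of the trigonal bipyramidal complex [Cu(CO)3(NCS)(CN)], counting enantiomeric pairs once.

4

A trigonal bipyramid has two axial and three equatorial sites, which are chemically inequivalent.
The distinct arrangements are (4 in all): NCS equatorial, CN axial; NCS axial, CN axial; NCS equatorial, CN equatorial; NCS axial, CN equatorial.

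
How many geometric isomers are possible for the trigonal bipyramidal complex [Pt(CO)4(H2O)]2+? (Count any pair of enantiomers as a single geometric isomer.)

2

Systematic placement gives 2 geometric isomers: H2O equatorial; H2O axial.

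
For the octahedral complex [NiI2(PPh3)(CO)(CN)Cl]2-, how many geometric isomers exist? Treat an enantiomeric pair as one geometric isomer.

In an octahedral complex each vertex has one trans partner and four cis neighbours.
Placing the ligands in turn and identifying arrangements related by rotation or reflection leaves 9 distinct geometric isomers.

9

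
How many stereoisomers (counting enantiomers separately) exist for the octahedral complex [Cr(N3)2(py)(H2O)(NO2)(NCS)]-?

15

In an octahedral complex each vertex has one trans partner and four cis neighbours.
Exhaustive case analysis gives 9 geometric isomers.
Of these, 6 lack any improper symmetry element and so occur as enantiomeric pairs, giving 9 + 6 = 15 stereoisomers in total.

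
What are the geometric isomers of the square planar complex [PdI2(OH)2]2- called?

cis and trans

The distinct arrangements are (2 in all): I cis; I trans.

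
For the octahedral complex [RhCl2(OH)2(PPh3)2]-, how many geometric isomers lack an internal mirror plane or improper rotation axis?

1

An octahedron has six vertices in three trans pairs; every non-trans pair is cis.
Systematic placement gives 5 geometric isomers: Cl trans, OH trans, PPh3 trans; Cl trans, OH cis, PPh3 cis; Cl cis, OH cis, PPh3 trans; Cl cis, OH cis, PPh3 cis (chiral); Cl cis, OH trans, PPh3 cis.
One of these lacks any improper symmetry element and so occurs as an enantiomeric pair, giving 5 + 1 = 6 stereoisomers in total.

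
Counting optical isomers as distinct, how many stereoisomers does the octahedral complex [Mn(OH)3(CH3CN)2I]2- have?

An octahedron has six vertices in three trans pairs; every non-trans pair is cis.
Working through the distinct placements yields 3 geometric isomers: OH mer, CH3CN trans; OH mer, CH3CN cis; OH fac, CH3CN cis.
Each arrangement has an internal mirror plane or centre of symmetry, so none is chiral.

3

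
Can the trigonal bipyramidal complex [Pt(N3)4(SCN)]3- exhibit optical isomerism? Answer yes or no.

In a trigonal bipyramid the two axial positions differ from the three equatorial ones.
The distinct arrangements are (2 in all): SCN equatorial; SCN axial.
Each arrangement has an internal mirror plane or centre of symmetry, so none is chiral.

no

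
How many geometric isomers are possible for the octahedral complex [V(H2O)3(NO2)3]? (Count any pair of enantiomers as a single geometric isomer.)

The distinct arrangements are (2 in all): H2O mer; H2O fac.

2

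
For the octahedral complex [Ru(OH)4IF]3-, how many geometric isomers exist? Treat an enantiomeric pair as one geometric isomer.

2

Systematic placement gives 2 geometric isomers: I and F mutually trans; I and F mutually cis.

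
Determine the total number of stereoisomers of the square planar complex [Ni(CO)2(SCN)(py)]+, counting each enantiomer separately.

2

In a square planar complex each vertex has one trans partner and two cis neighbours.
There are 2 geometric isomers: CO cis; CO trans.
Each arrangement has an internal mirror plane or centre of symmetry, so none is chiral.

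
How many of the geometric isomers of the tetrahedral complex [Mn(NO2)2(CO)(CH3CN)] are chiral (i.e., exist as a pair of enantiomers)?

0

All four vertices of a tetrahedron are equivalent and mutually adjacent, so cis/trans isomerism cannot arise.
Only one geometric arrangement is possible.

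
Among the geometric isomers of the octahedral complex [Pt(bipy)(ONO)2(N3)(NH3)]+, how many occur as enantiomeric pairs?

In an octahedral complex each vertex has one trans partner and four cis neighbours.
Each bipy is bidentate and must span two cis positions.
Working through the distinct placements yields 4 geometric isomers: ONO cis (3 arrangements, 2 chiral); ONO trans.
Of these, 2 lack any improper symmetry element and so occur as enantiomeric pairs, giving 4 + 2 = 6 stereoisomers in total.

2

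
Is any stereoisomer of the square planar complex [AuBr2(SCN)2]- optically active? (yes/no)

no

A square has two trans pairs of vertices; adjacent vertices are cis.
There are 2 geometric isomers: Br cis; Br trans.
Each arrangement has an internal mirror plane or centre of symmetry, so none is chiral.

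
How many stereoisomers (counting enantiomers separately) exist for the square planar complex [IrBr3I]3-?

1

Only one geometric arrangement is possible.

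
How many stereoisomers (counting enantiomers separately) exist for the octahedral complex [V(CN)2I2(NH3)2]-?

6

The six octahedral sites form three mutually perpendicular trans pairs.
There are 5 geometric isomers: CN trans, I trans, NH3 trans; CN trans, I cis, NH3 cis; CN cis, I cis, NH3 trans; CN cis, I cis, NH3 cis (chiral); CN cis, I trans, NH3 cis.
One of these lacks any improper symmetry element and so occurs as an enantiomeric pair, giving 5 + 1 = 6 stereoisomers in total.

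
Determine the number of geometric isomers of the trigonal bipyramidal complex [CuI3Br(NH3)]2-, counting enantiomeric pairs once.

4

Systematic placement gives 4 geometric isomers: Br axial, NH3 equatorial; Br axial, NH3 axial; Br equatorial, NH3 equatorial; Br equatorial, NH3 axial.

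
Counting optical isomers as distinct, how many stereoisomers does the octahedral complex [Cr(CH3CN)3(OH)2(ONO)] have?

In an octahedral complex each vertex has one trans partner and four cis neighbours.
Systematic placement gives 3 geometric isomers: CH3CN mer, OH cis; CH3CN mer, OH trans; CH3CN fac, OH cis.
Each arrangement has an internal mirror plane or centre of symmetry, so none is chiral.

3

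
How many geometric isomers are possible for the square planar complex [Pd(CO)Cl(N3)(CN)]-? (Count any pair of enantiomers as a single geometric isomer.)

Working through the distinct placements yields 3 geometric isomers: (CN/Cl trans, CO/N3 trans); (CN/N3 trans, CO/Cl trans); (CN/CO trans, Cl/N3 trans).

3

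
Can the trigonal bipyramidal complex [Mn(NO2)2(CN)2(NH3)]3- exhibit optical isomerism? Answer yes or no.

yes

Systematic enumeration (placing each ligand type in turn and discarding arrangements equivalent by rotation or reflection) gives 5 geometric isomers.
One of these lacks any improper symmetry element and so occurs as an enantiomeric pair, giving 5 + 1 = 6 stereoisomers in total.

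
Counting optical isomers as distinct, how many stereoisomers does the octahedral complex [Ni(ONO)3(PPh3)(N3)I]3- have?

Working through the distinct placements yields 4 geometric isomers: ONO mer (3 arrangements); ONO fac (chiral).
One of these lacks any improper symmetry element and so occurs as an enantiomeric pair, giving 4 + 1 = 5 stereoisomers in total.

5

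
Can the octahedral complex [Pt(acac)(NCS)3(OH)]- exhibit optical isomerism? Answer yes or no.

Each acac is bidentate and must span two cis positions.
There are 2 geometric isomers: NCS mer; NCS fac.
Each arrangement has an internal mirror plane or centre of symmetry, so none is chiral.

no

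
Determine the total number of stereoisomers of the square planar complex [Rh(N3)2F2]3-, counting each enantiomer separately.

2

In a square planar complex each vertex has one trans partner and two cis neighbours.
Working through the distinct placements yields 2 geometric isomers: N3 cis; N3 trans.
Each arrangement has an internal mirror plane or centre of symmetry, so none is chiral.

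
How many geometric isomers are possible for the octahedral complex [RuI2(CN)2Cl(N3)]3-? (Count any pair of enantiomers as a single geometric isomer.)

The six octahedral sites form three mutually perpendicular trans pairs.
Systematic placement gives 6 geometric isomers: I cis, CN trans; I trans, CN trans; I cis, CN cis (3 arrangements, 2 chiral); I trans, CN cis.

6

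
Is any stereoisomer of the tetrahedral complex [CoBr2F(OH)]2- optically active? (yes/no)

All four vertices of a tetrahedron are equivalent and mutually adjacent, so cis/trans isomerism cannot arise.
Only one geometric arrangement is possible.

no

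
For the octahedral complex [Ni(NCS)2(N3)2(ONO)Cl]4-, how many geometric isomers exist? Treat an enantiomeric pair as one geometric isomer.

An octahedron has six vertices in three trans pairs; every non-trans pair is cis.
The distinct arrangements are (6 in all): NCS cis, N3 cis (3 arrangements, 2 chiral); NCS trans, N3 cis; NCS cis, N3 trans; NCS trans, N3 trans.

6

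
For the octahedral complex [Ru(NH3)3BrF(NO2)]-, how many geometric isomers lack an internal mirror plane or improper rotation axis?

1

The six octahedral sites form three mutually perpendicular trans pairs.
Working through the distinct placements yields 4 geometric isomers: NH3 mer (3 arrangements); NH3 fac (chiral).
One of these lacks any improper symmetry element and so occurs as an enantiomeric pair, giving 4 + 1 = 5 stereoisomers in total.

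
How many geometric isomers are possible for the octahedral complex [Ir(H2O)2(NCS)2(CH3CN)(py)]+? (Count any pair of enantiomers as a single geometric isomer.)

There are 6 geometric isomers: H2O cis, NCS cis (3 arrangements, 2 chiral); H2O cis, NCS trans; H2O trans, NCS cis; H2O trans, NCS trans.

6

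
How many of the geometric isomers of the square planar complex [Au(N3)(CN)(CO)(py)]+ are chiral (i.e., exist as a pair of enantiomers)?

Systematic placement gives 3 geometric isomers: (CN/N3 trans, CO/py trans); (CN/py trans, CO/N3 trans); (CN/CO trans, N3/py trans).
Each arrangement has an internal mirror plane or centre of symmetry, so none is chiral.

0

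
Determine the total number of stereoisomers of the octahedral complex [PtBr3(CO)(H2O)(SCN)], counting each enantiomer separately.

5

The six octahedral sites form three mutually perpendicular trans pairs.
The distinct arrangements are (4 in all): Br mer (3 arrangements); Br fac (chiral).
One of these lacks any improper symmetry element and so occurs as an enantiomeric pair, giving 4 + 1 = 5 stereoisomers in total.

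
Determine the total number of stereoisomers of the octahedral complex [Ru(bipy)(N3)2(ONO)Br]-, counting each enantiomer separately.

6

An octahedron has six vertices in three trans pairs; every non-trans pair is cis.
Each bipy is bidentate and must span two cis positions.
Systematic placement gives 4 geometric isomers: N3 cis (3 arrangements, 2 chiral); N3 trans.
Of these, 2 lack any improper symmetry element and so occur as enantiomeric pairs, giving 4 + 2 = 6 stereoisomers in total.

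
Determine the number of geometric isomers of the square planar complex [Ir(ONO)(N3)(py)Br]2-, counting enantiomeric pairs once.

Working through the distinct placements yields 3 geometric isomers: (Br/ONO trans, N3/py trans); (Br/py trans, N3/ONO trans); (Br/N3 trans, ONO/py trans).

3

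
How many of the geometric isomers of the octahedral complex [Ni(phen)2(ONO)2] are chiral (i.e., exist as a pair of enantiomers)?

1

An octahedron has six vertices in three trans pairs; every non-trans pair is cis.
Each phen is bidentate and must span two cis positions.
Working through the distinct placements yields 2 geometric isomers: ONO trans; ONO cis (chiral).
One of these lacks any improper symmetry element and so occurs as an enantiomeric pair, giving 2 + 1 = 3 stereoisomers in total.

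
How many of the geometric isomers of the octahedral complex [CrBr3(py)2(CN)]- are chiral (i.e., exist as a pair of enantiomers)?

0

The six octahedral sites form three mutually perpendicular trans pairs.
The distinct arrangements are (3 in all): Br mer, py trans; Br mer, py cis; Br fac, py cis.
Each arrangement has an internal mirror plane or centre of symmetry, so none is chiral.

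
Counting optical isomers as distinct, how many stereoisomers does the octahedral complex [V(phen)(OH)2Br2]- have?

4

An octahedron has six vertices in three trans pairs; every non-trans pair is cis.
Each phen is bidentate and must span two cis positions.
The distinct arrangements are (3 in all): OH cis, Br trans; OH cis, Br cis (chiral); OH trans, Br cis.
One of these lacks any improper symmetry element and so occurs as an enantiomeric pair, giving 3 + 1 = 4 stereoisomers in total.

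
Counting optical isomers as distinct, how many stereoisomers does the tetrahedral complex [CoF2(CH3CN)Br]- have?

Only one geometric arrangement is possible.

1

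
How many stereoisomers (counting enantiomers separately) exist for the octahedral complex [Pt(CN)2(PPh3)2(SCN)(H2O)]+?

8

Working through the distinct placements yields 6 geometric isomers: CN trans, PPh3 cis; CN trans, PPh3 trans; CN cis, PPh3 cis (3 arrangements, 2 chiral); CN cis, PPh3 trans.
Of these, 2 lack any improper symmetry element and so occur as enantiomeric pairs, giving 6 + 2 = 8 stereoisomers in total.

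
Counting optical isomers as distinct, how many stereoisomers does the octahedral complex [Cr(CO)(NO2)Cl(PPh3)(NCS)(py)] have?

30

An octahedron has six vertices in three trans pairs; every non-trans pair is cis.
Exhaustive case analysis gives 15 geometric isomers.
Of these, 15 lack any improper symmetry element and so occur as enantiomeric pairs, giving 15 + 15 = 30 stereoisomers in total.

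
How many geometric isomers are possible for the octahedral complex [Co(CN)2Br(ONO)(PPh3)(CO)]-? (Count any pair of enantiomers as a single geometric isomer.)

9

The six octahedral sites form three mutually perpendicular trans pairs.
Systematic enumeration (placing each ligand type in turn and discarding arrangements equivalent by rotation or reflection) gives 9 geometric isomers.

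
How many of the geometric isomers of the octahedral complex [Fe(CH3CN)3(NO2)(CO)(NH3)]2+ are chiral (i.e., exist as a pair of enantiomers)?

The six octahedral sites form three mutually perpendicular trans pairs.
There are 4 geometric isomers: CH3CN mer (3 arrangements); CH3CN fac (chiral).
One of these lacks any improper symmetry element and so occurs as an enantiomeric pair, giving 4 + 1 = 5 stereoisomers in total.

1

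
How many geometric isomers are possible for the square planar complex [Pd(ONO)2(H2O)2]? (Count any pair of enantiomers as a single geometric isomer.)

2

A square has two trans pairs of vertices; adjacent vertices are cis.
Working through the distinct placements yields 2 geometric isomers: ONO cis; ONO trans.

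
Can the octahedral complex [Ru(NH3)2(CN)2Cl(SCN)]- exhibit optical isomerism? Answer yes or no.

yes

The six octahedral sites form three mutually perpendicular trans pairs.
There are 6 geometric isomers: NH3 cis, CN trans; NH3 trans, CN trans; NH3 cis, CN cis (3 arrangements, 2 chiral); NH3 trans, CN cis.
Of these, 2 lack any improper symmetry element and so occur as enantiomeric pairs, giving 6 + 2 = 8 stereoisomers in total.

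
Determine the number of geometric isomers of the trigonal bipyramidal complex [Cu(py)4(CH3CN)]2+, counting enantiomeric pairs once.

Working through the distinct placements yields 2 geometric isomers: CH3CN axial; CH3CN equatorial.

2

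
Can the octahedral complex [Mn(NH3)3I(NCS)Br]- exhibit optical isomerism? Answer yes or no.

In an octahedral complex each vertex has one trans partner and four cis neighbours.
Working through the distinct placements yields 4 geometric isomers: NH3 mer (3 arrangements); NH3 fac (chiral).
One of these lacks any improper symmetry element and so occurs as an enantiomeric pair, giving 4 + 1 = 5 stereoisomers in total.

yes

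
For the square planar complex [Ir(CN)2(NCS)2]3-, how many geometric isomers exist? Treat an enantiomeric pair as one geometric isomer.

In a square planar complex each vertex has one trans partner and two cis neighbours.
Working through the distinct placements yields 2 geometric isomers: CN cis; CN trans.

2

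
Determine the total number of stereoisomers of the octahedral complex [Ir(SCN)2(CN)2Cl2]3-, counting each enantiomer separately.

In an octahedral complex each vertex has one trans partner and four cis neighbours.
The distinct arrangements are (5 in all): SCN trans, CN trans, Cl trans; SCN cis, CN trans, Cl cis; SCN trans, CN cis, Cl cis; SCN cis, CN cis, Cl cis (chiral); SCN cis, CN cis, Cl trans.
One of these lacks any improper symmetry element and so occurs as an enantiomeric pair, giving 5 + 1 = 6 stereoisomers in total.

6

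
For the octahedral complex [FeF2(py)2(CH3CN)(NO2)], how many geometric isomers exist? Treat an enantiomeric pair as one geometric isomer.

The six octahedral sites form three mutually perpendicular trans pairs.
Systematic placement gives 6 geometric isomers: F cis, py trans; F cis, py cis (3 arrangements, 2 chiral); F trans, py trans; F trans, py cis.

6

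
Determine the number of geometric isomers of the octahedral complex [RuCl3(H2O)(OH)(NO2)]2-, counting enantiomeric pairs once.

4

In an octahedral complex each vertex has one trans partner and four cis neighbours.
The distinct arrangements are (4 in all): Cl mer (3 arrangements); Cl fac (chiral).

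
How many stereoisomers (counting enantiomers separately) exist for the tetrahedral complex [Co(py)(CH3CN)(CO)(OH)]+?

In a tetrahedral complex all four positions are equivalent and every pair of ligands is adjacent — there is no cis/trans distinction.
Only one geometric arrangement is possible; it has no improper symmetry element, so it exists as a pair of enantiomers (2 stereoisomers).

2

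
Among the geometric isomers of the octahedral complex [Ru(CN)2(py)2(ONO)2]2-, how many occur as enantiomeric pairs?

1

The distinct arrangements are (5 in all): CN trans, py trans, ONO trans; CN trans, py cis, ONO cis; CN cis, py trans, ONO cis; CN cis, py cis, ONO cis (chiral); CN cis, py cis, ONO trans.
One of these lacks any improper symmetry element and so occurs as an enantiomeric pair, giving 5 + 1 = 6 stereoisomers in total.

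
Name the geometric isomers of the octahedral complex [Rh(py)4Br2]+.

The six octahedral sites form three mutually perpendicular trans pairs.
Working through the distinct placements yields 2 geometric isomers: Br trans; Br cis.

cis and trans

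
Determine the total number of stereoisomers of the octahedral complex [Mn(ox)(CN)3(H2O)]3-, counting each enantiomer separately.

2

The six octahedral sites form three mutually perpendicular trans pairs.
Each ox is bidentate and must span two cis positions.
Systematic placement gives 2 geometric isomers: CN mer; CN fac.
Each arrangement has an internal mirror plane or centre of symmetry, so none is chiral.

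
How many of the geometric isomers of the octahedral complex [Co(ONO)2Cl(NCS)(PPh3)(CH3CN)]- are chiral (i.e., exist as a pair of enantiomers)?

6

Exhaustive case analysis gives 9 geometric isomers.
Of these, 6 lack any improper symmetry element and so occur as enantiomeric pairs, giving 9 + 6 = 15 stereoisomers in total.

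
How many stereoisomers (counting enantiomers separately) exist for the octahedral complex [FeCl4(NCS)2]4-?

2

The six octahedral sites form three mutually perpendicular trans pairs.
Working through the distinct placements yields 2 geometric isomers: NCS trans; NCS cis.
Each arrangement has an internal mirror plane or centre of symmetry, so none is chiral.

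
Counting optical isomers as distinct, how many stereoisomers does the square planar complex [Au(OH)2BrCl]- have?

2

Systematic placement gives 2 geometric isomers: OH cis; OH trans.
Each arrangement has an internal mirror plane or centre of symmetry, so none is chiral.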